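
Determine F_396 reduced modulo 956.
256

Matrix identity: Q^n = [[F_(n+1), F_n], [F_n, F_(n-1)]] with Q = [[1,1],[1,0]].
n = 396 = 110001100₂. Square-and-multiply, entries mod 956:
Q^1 = [[1,1],[1,0]]
Q^3 = (Q^1)²·Q = [[3,2],[2,1]]
Q^6 = (Q^3)² = [[13,8],[8,5]]
Q^12 = (Q^6)² = [[233,144],[144,89]]
Q^24 = (Q^12)² = [[457,480],[480,933]]
Q^49 = (Q^24)²·Q = [[357,445],[445,868]]
Q^99 = (Q^49)²·Q = [[639,434],[434,205]]
Q^198 = (Q^99)² = [[133,148],[148,941]]
Q^396 = (Q^198)² = [[397,256],[256,141]]
F_396 mod 956 = Q^396[0][1] = 256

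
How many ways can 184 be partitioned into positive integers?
980462880430

p(n) counts ways to write n as a sum of positive integers (order ignored).
Euler's pentagonal recurrence: p(k) = p(k-1) + p(k-2) - p(k-5) - p(k-7) + p(k-12) + p(k-15) - ... (offsets j(3j∓1)/2, signs ++--, p(0)=1, p(<0)=0).
DP table for k = 0..183: p(0)=1, p(1)=1, p(2)=2, p(3)=3, p(4)=5, p(5)=7, p(6)=11, p(7)=15, p(8)=22, p(9)=30, p(10)=42, p(11)=56, p(12)=77, p(13)=101, p(14)=135, p(15)=176, p(16)=231, p(17)=297, p(18)=385, p(19)=490, p(20)=627, p(21)=792, p(22)=1002, p(23)=1255, p(24)=1575, p(25)=1958, p(26)=2436, p(27)=3010, p(28)=3718, p(29)=4565, p(30)=5604, p(31)=6842, p(32)=8349, p(33)=10143, p(34)=12310, p(35)=14883, p(36)=17977, p(37)=21637, p(38)=26015, p(39)=31185, p(40)=37338, p(41)=44583, p(42)=53174, p(43)=63261, p(44)=75175, p(45)=89134, p(46)=105558, p(47)=124754, p(48)=147273, p(49)=173525, p(50)=204226, p(51)=239943, p(52)=281589, p(53)=329931, p(54)=386155, p(55)=451276, p(56)=526823, p(57)=614154, p(58)=715220, p(59)=831820, p(60)=966467, p(61)=1121505, p(62)=1300156, p(63)=1505499, p(64)=1741630, p(65)=2012558, p(66)=2323520, p(67)=2679689, p(68)=3087735, p(69)=3554345, p(70)=4087968, p(71)=4697205, p(72)=5392783, p(73)=6185689, p(74)=7089500, p(75)=8118264, p(76)=9289091, p(77)=10619863, p(78)=12132164, p(79)=13848650, p(80)=15796476, p(81)=18004327, p(82)=20506255, p(83)=23338469, p(84)=26543660, p(85)=30167357, p(86)=34262962, p(87)=38887673, p(88)=44108109, p(89)=49995925, p(90)=56634173, p(91)=64112359, p(92)=72533807, p(93)=82010177, p(94)=92669720, p(95)=104651419, p(96)=118114304, p(97)=133230930, p(98)=150198136, p(99)=169229875, p(100)=190569292, p(101)=214481126, p(102)=241265379, p(103)=271248950, p(104)=304801365, p(105)=342325709, p(106)=384276336, p(107)=431149389, p(108)=483502844, p(109)=541946240, p(110)=607163746, p(111)=679903203, p(112)=761002156, p(113)=851376628, p(114)=952050665, p(115)=1064144451, p(116)=1188908248, p(117)=1327710076, p(118)=1482074143, p(119)=1653668665, p(120)=1844349560, p(121)=2056148051, p(122)=2291320912, p(123)=2552338241, p(124)=2841940500, p(125)=3163127352, p(126)=3519222692, p(127)=3913864295, p(128)=4351078600, p(129)=4835271870, p(130)=5371315400, p(131)=5964539504, p(132)=6620830889, p(133)=7346629512, p(134)=8149040695, p(135)=9035836076, p(136)=10015581680, p(137)=11097645016, p(138)=12292341831, p(139)=13610949895, p(140)=15065878135, p(141)=16670689208, p(142)=18440293320, p(143)=20390982757, p(144)=22540654445, p(145)=24908858009, p(146)=27517052599, p(147)=30388671978, p(148)=33549419497, p(149)=37027355200, p(150)=40853235313, p(151)=45060624582, p(152)=49686288421, p(153)=54770336324, p(154)=60356673280, p(155)=66493182097, p(156)=73232243759, p(157)=80630964769, p(158)=88751778802, p(159)=97662728555, p(160)=107438159466, p(161)=118159068427, p(162)=129913904637, p(163)=142798995930, p(164)=156919475295, p(165)=172389800255, p(166)=189334822579, p(167)=207890420102, p(168)=228204732751, p(169)=250438925115, p(170)=274768617130, p(171)=301384802048, p(172)=330495499613, p(173)=362326859895, p(174)=397125074750, p(175)=435157697830, p(176)=476715857290, p(177)=522115831195, p(178)=571701605655, p(179)=625846753120, p(180)=684957390936, p(181)=749474411781, p(182)=819876908323, p(183)=896684817527.
Final step: p(184) = p(183) + p(182) - p(179) - p(177) + p(172) + p(169) - p(162) - p(158) + p(149) + p(144) - p(133) - p(127) + p(114) + p(107) - p(92) - p(84) + p(67) + p(58) - p(39) - p(29) + p(8)
= 896684817527 + 819876908323 - 625846753120 - 522115831195 + 330495499613 + 250438925115 - 129913904637 - 88751778802 + 37027355200 + 22540654445 - 7346629512 - 3913864295 + 952050665 + 431149389 - 72533807 - 26543660 + 2679689 + 715220 - 31185 - 4565 + 22
= 980462880430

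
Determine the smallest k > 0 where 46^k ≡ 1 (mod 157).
13

157 is prime, so ord(46) divides φ(157) = 156.
Divisors of 156: 1, 2, 3, 4, 6, 12, 13, 26, 39, 52, 78, 156.
Repeated squaring: 46^1 ≡ 46, 46^2 ≡ 75, 46^4 ≡ 130, 46^8 ≡ 101, 46^16 ≡ 153, 46^32 ≡ 16, 46^64 ≡ 99, 46^128 ≡ 67 (mod 157).
Test 46^d mod 157 for each divisor d in increasing order:
46^1 ≡ 46
46^2 ≡ 75
46^3 = 46^2·46^1 ≡ 153
46^4 ≡ 130
46^6 = 46^4·46^2 ≡ 16
46^12 = 46^8·46^4 ≡ 99
46^13 = 46^8·46^4·46^1 ≡ 1  ← first divisor giving 1
The order is 13.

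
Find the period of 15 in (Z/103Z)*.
51

103 is prime, so ord(15) divides φ(103) = 102.
Divisors of 102: 1, 2, 3, 6, 17, 34, 51, 102.
Repeated squaring: 15^1 ≡ 15, 15^2 ≡ 19, 15^4 ≡ 52, 15^8 ≡ 26, 15^16 ≡ 58, 15^32 ≡ 68, 15^64 ≡ 92 (mod 103).
Test 15^d mod 103 for each divisor d in increasing order:
15^1 ≡ 15
15^2 ≡ 19
15^3 = 15^2·15^1 ≡ 79
15^6 = 15^4·15^2 ≡ 61
15^17 = 15^16·15^1 ≡ 46
15^34 = 15^32·15^2 ≡ 56
15^51 = 15^32·15^16·15^2·15^1 ≡ 1  ← first divisor giving 1
The order is 51.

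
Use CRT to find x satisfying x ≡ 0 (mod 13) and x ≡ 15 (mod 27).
312

Using Chinese Remainder Theorem:
M = 13 × 27 = 351
M1 = 27, M2 = 13
y1 = 27^(-1) mod 13 = 1
y2 = 13^(-1) mod 27 = 25
x = (0×27×1 + 15×13×25) mod 351 = 312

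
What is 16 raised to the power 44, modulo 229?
218

Repeated squaring. Binary of 44 = 101100.
16^1 ≡ 16 (mod 229); 16^2 ≡ 27 (mod 229); 16^4 ≡ 42 (mod 229); 16^8 ≡ 161 (mod 229); 16^16 ≡ 44 (mod 229); 16^32 ≡ 104 (mod 229)
16^44 = 16^4 × 16^8 × 16^32 ≡ 218 (mod 229)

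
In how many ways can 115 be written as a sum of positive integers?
1064144451

p(n) counts ways to write n as a sum of positive integers (order ignored).
Euler's pentagonal recurrence: p(k) = p(k-1) + p(k-2) - p(k-5) - p(k-7) + p(k-12) + p(k-15) - ... (offsets j(3j∓1)/2, signs ++--, p(0)=1, p(<0)=0).
DP table for k = 0..114: p(0)=1, p(1)=1, p(2)=2, p(3)=3, p(4)=5, p(5)=7, p(6)=11, p(7)=15, p(8)=22, p(9)=30, p(10)=42, p(11)=56, p(12)=77, p(13)=101, p(14)=135, p(15)=176, p(16)=231, p(17)=297, p(18)=385, p(19)=490, p(20)=627, p(21)=792, p(22)=1002, p(23)=1255, p(24)=1575, p(25)=1958, p(26)=2436, p(27)=3010, p(28)=3718, p(29)=4565, p(30)=5604, p(31)=6842, p(32)=8349, p(33)=10143, p(34)=12310, p(35)=14883, p(36)=17977, p(37)=21637, p(38)=26015, p(39)=31185, p(40)=37338, p(41)=44583, p(42)=53174, p(43)=63261, p(44)=75175, p(45)=89134, p(46)=105558, p(47)=124754, p(48)=147273, p(49)=173525, p(50)=204226, p(51)=239943, p(52)=281589, p(53)=329931, p(54)=386155, p(55)=451276, p(56)=526823, p(57)=614154, p(58)=715220, p(59)=831820, p(60)=966467, p(61)=1121505, p(62)=1300156, p(63)=1505499, p(64)=1741630, p(65)=2012558, p(66)=2323520, p(67)=2679689, p(68)=3087735, p(69)=3554345, p(70)=4087968, p(71)=4697205, p(72)=5392783, p(73)=6185689, p(74)=7089500, p(75)=8118264, p(76)=9289091, p(77)=10619863, p(78)=12132164, p(79)=13848650, p(80)=15796476, p(81)=18004327, p(82)=20506255, p(83)=23338469, p(84)=26543660, p(85)=30167357, p(86)=34262962, p(87)=38887673, p(88)=44108109, p(89)=49995925, p(90)=56634173, p(91)=64112359, p(92)=72533807, p(93)=82010177, p(94)=92669720, p(95)=104651419, p(96)=118114304, p(97)=133230930, p(98)=150198136, p(99)=169229875, p(100)=190569292, p(101)=214481126, p(102)=241265379, p(103)=271248950, p(104)=304801365, p(105)=342325709, p(106)=384276336, p(107)=431149389, p(108)=483502844, p(109)=541946240, p(110)=607163746, p(111)=679903203, p(112)=761002156, p(113)=851376628, p(114)=952050665.
Final step: p(115) = p(114) + p(113) - p(110) - p(108) + p(103) + p(100) - p(93) - p(89) + p(80) + p(75) - p(64) - p(58) + p(45) + p(38) - p(23) - p(15)
= 952050665 + 851376628 - 607163746 - 483502844 + 271248950 + 190569292 - 82010177 - 49995925 + 15796476 + 8118264 - 1741630 - 715220 + 89134 + 26015 - 1255 - 176
= 1064144451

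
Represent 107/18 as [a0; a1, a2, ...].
[5; 1, 17]

Euclidean algorithm steps:
107 = 5 × 18 + 17
18 = 1 × 17 + 1
17 = 17 × 1 + 0
Continued fraction: [5; 1, 17]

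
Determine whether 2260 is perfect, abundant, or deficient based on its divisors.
abundant

Proper divisors of 2260: sum = 1 + 2 + 4 + 5 + 10 + 20 + 113 + 226 + 452 + 565 + 1130 = 2528
Since 2528 > 2260, 2260 is abundant.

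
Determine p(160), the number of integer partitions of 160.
107438159466

p(n) counts ways to write n as a sum of positive integers (order ignored).
Euler's pentagonal recurrence: p(k) = p(k-1) + p(k-2) - p(k-5) - p(k-7) + p(k-12) + p(k-15) - ... (offsets j(3j∓1)/2, signs ++--, p(0)=1, p(<0)=0).
DP table for k = 0..159: p(0)=1, p(1)=1, p(2)=2, p(3)=3, p(4)=5, p(5)=7, p(6)=11, p(7)=15, p(8)=22, p(9)=30, p(10)=42, p(11)=56, p(12)=77, p(13)=101, p(14)=135, p(15)=176, p(16)=231, p(17)=297, p(18)=385, p(19)=490, p(20)=627, p(21)=792, p(22)=1002, p(23)=1255, p(24)=1575, p(25)=1958, p(26)=2436, p(27)=3010, p(28)=3718, p(29)=4565, p(30)=5604, p(31)=6842, p(32)=8349, p(33)=10143, p(34)=12310, p(35)=14883, p(36)=17977, p(37)=21637, p(38)=26015, p(39)=31185, p(40)=37338, p(41)=44583, p(42)=53174, p(43)=63261, p(44)=75175, p(45)=89134, p(46)=105558, p(47)=124754, p(48)=147273, p(49)=173525, p(50)=204226, p(51)=239943, p(52)=281589, p(53)=329931, p(54)=386155, p(55)=451276, p(56)=526823, p(57)=614154, p(58)=715220, p(59)=831820, p(60)=966467, p(61)=1121505, p(62)=1300156, p(63)=1505499, p(64)=1741630, p(65)=2012558, p(66)=2323520, p(67)=2679689, p(68)=3087735, p(69)=3554345, p(70)=4087968, p(71)=4697205, p(72)=5392783, p(73)=6185689, p(74)=7089500, p(75)=8118264, p(76)=9289091, p(77)=10619863, p(78)=12132164, p(79)=13848650, p(80)=15796476, p(81)=18004327, p(82)=20506255, p(83)=23338469, p(84)=26543660, p(85)=30167357, p(86)=34262962, p(87)=38887673, p(88)=44108109, p(89)=49995925, p(90)=56634173, p(91)=64112359, p(92)=72533807, p(93)=82010177, p(94)=92669720, p(95)=104651419, p(96)=118114304, p(97)=133230930, p(98)=150198136, p(99)=169229875, p(100)=190569292, p(101)=214481126, p(102)=241265379, p(103)=271248950, p(104)=304801365, p(105)=342325709, p(106)=384276336, p(107)=431149389, p(108)=483502844, p(109)=541946240, p(110)=607163746, p(111)=679903203, p(112)=761002156, p(113)=851376628, p(114)=952050665, p(115)=1064144451, p(116)=1188908248, p(117)=1327710076, p(118)=1482074143, p(119)=1653668665, p(120)=1844349560, p(121)=2056148051, p(122)=2291320912, p(123)=2552338241, p(124)=2841940500, p(125)=3163127352, p(126)=3519222692, p(127)=3913864295, p(128)=4351078600, p(129)=4835271870, p(130)=5371315400, p(131)=5964539504, p(132)=6620830889, p(133)=7346629512, p(134)=8149040695, p(135)=9035836076, p(136)=10015581680, p(137)=11097645016, p(138)=12292341831, p(139)=13610949895, p(140)=15065878135, p(141)=16670689208, p(142)=18440293320, p(143)=20390982757, p(144)=22540654445, p(145)=24908858009, p(146)=27517052599, p(147)=30388671978, p(148)=33549419497, p(149)=37027355200, p(150)=40853235313, p(151)=45060624582, p(152)=49686288421, p(153)=54770336324, p(154)=60356673280, p(155)=66493182097, p(156)=73232243759, p(157)=80630964769, p(158)=88751778802, p(159)=97662728555.
Final step: p(160) = p(159) + p(158) - p(155) - p(153) + p(148) + p(145) - p(138) - p(134) + p(125) + p(120) - p(109) - p(103) + p(90) + p(83) - p(68) - p(60) + p(43) + p(34) - p(15) - p(5)
= 97662728555 + 88751778802 - 66493182097 - 54770336324 + 33549419497 + 24908858009 - 12292341831 - 8149040695 + 3163127352 + 1844349560 - 541946240 - 271248950 + 56634173 + 23338469 - 3087735 - 966467 + 63261 + 12310 - 176 - 7
= 107438159466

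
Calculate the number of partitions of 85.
30167357

p(n) counts ways to write n as a sum of positive integers (order ignored).
Euler's pentagonal recurrence: p(k) = p(k-1) + p(k-2) - p(k-5) - p(k-7) + p(k-12) + p(k-15) - ... (offsets j(3j∓1)/2, signs ++--, p(0)=1, p(<0)=0).
DP table for k = 0..84: p(0)=1, p(1)=1, p(2)=2, p(3)=3, p(4)=5, p(5)=7, p(6)=11, p(7)=15, p(8)=22, p(9)=30, p(10)=42, p(11)=56, p(12)=77, p(13)=101, p(14)=135, p(15)=176, p(16)=231, p(17)=297, p(18)=385, p(19)=490, p(20)=627, p(21)=792, p(22)=1002, p(23)=1255, p(24)=1575, p(25)=1958, p(26)=2436, p(27)=3010, p(28)=3718, p(29)=4565, p(30)=5604, p(31)=6842, p(32)=8349, p(33)=10143, p(34)=12310, p(35)=14883, p(36)=17977, p(37)=21637, p(38)=26015, p(39)=31185, p(40)=37338, p(41)=44583, p(42)=53174, p(43)=63261, p(44)=75175, p(45)=89134, p(46)=105558, p(47)=124754, p(48)=147273, p(49)=173525, p(50)=204226, p(51)=239943, p(52)=281589, p(53)=329931, p(54)=386155, p(55)=451276, p(56)=526823, p(57)=614154, p(58)=715220, p(59)=831820, p(60)=966467, p(61)=1121505, p(62)=1300156, p(63)=1505499, p(64)=1741630, p(65)=2012558, p(66)=2323520, p(67)=2679689, p(68)=3087735, p(69)=3554345, p(70)=4087968, p(71)=4697205, p(72)=5392783, p(73)=6185689, p(74)=7089500, p(75)=8118264, p(76)=9289091, p(77)=10619863, p(78)=12132164, p(79)=13848650, p(80)=15796476, p(81)=18004327, p(82)=20506255, p(83)=23338469, p(84)=26543660.
Final step: p(85) = p(84) + p(83) - p(80) - p(78) + p(73) + p(70) - p(63) - p(59) + p(50) + p(45) - p(34) - p(28) + p(15) + p(8)
= 26543660 + 23338469 - 15796476 - 12132164 + 6185689 + 4087968 - 1505499 - 831820 + 204226 + 89134 - 12310 - 3718 + 176 + 22
= 30167357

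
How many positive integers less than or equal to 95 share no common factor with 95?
72

95 = 5 × 19
φ(n) = n × ∏(1 - 1/p) for each prime p dividing n
φ(95) = 95 × (1 - 1/5) × (1 - 1/19) = 72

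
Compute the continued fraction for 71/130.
[0; 1, 1, 4, 1, 11]

Euclidean algorithm steps:
71 = 0 × 130 + 71
130 = 1 × 71 + 59
71 = 1 × 59 + 12
59 = 4 × 12 + 11
12 = 1 × 11 + 1
11 = 11 × 1 + 0
Continued fraction: [0; 1, 1, 4, 1, 11]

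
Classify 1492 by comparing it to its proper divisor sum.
deficient

Proper divisors of 1492: sum = 1 + 2 + 4 + 373 + 746 = 1126
Since 1126 < 1492, 1492 is deficient.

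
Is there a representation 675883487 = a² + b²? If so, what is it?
Not possible

Factorization: 675883487 = 97 × 191^3
By Fermat: n is sum of two squares iff every prime p ≡ 3 (mod 4) appears to even power.
Prime(s) ≡ 3 (mod 4) with odd exponent: [(191, 3)]
Therefore 675883487 cannot be expressed as a² + b².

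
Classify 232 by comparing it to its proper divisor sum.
deficient

Proper divisors of 232: sum = 1 + 2 + 4 + 8 + 29 + 58 + 116 = 218
Since 218 < 232, 232 is deficient.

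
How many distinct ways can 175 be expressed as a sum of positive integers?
435157697830

p(n) counts ways to write n as a sum of positive integers (order ignored).
Euler's pentagonal recurrence: p(k) = p(k-1) + p(k-2) - p(k-5) - p(k-7) + p(k-12) + p(k-15) - ... (offsets j(3j∓1)/2, signs ++--, p(0)=1, p(<0)=0).
DP table for k = 0..174: p(0)=1, p(1)=1, p(2)=2, p(3)=3, p(4)=5, p(5)=7, p(6)=11, p(7)=15, p(8)=22, p(9)=30, p(10)=42, p(11)=56, p(12)=77, p(13)=101, p(14)=135, p(15)=176, p(16)=231, p(17)=297, p(18)=385, p(19)=490, p(20)=627, p(21)=792, p(22)=1002, p(23)=1255, p(24)=1575, p(25)=1958, p(26)=2436, p(27)=3010, p(28)=3718, p(29)=4565, p(30)=5604, p(31)=6842, p(32)=8349, p(33)=10143, p(34)=12310, p(35)=14883, p(36)=17977, p(37)=21637, p(38)=26015, p(39)=31185, p(40)=37338, p(41)=44583, p(42)=53174, p(43)=63261, p(44)=75175, p(45)=89134, p(46)=105558, p(47)=124754, p(48)=147273, p(49)=173525, p(50)=204226, p(51)=239943, p(52)=281589, p(53)=329931, p(54)=386155, p(55)=451276, p(56)=526823, p(57)=614154, p(58)=715220, p(59)=831820, p(60)=966467, p(61)=1121505, p(62)=1300156, p(63)=1505499, p(64)=1741630, p(65)=2012558, p(66)=2323520, p(67)=2679689, p(68)=3087735, p(69)=3554345, p(70)=4087968, p(71)=4697205, p(72)=5392783, p(73)=6185689, p(74)=7089500, p(75)=8118264, p(76)=9289091, p(77)=10619863, p(78)=12132164, p(79)=13848650, p(80)=15796476, p(81)=18004327, p(82)=20506255, p(83)=23338469, p(84)=26543660, p(85)=30167357, p(86)=34262962, p(87)=38887673, p(88)=44108109, p(89)=49995925, p(90)=56634173, p(91)=64112359, p(92)=72533807, p(93)=82010177, p(94)=92669720, p(95)=104651419, p(96)=118114304, p(97)=133230930, p(98)=150198136, p(99)=169229875, p(100)=190569292, p(101)=214481126, p(102)=241265379, p(103)=271248950, p(104)=304801365, p(105)=342325709, p(106)=384276336, p(107)=431149389, p(108)=483502844, p(109)=541946240, p(110)=607163746, p(111)=679903203, p(112)=761002156, p(113)=851376628, p(114)=952050665, p(115)=1064144451, p(116)=1188908248, p(117)=1327710076, p(118)=1482074143, p(119)=1653668665, p(120)=1844349560, p(121)=2056148051, p(122)=2291320912, p(123)=2552338241, p(124)=2841940500, p(125)=3163127352, p(126)=3519222692, p(127)=3913864295, p(128)=4351078600, p(129)=4835271870, p(130)=5371315400, p(131)=5964539504, p(132)=6620830889, p(133)=7346629512, p(134)=8149040695, p(135)=9035836076, p(136)=10015581680, p(137)=11097645016, p(138)=12292341831, p(139)=13610949895, p(140)=15065878135, p(141)=16670689208, p(142)=18440293320, p(143)=20390982757, p(144)=22540654445, p(145)=24908858009, p(146)=27517052599, p(147)=30388671978, p(148)=33549419497, p(149)=37027355200, p(150)=40853235313, p(151)=45060624582, p(152)=49686288421, p(153)=54770336324, p(154)=60356673280, p(155)=66493182097, p(156)=73232243759, p(157)=80630964769, p(158)=88751778802, p(159)=97662728555, p(160)=107438159466, p(161)=118159068427, p(162)=129913904637, p(163)=142798995930, p(164)=156919475295, p(165)=172389800255, p(166)=189334822579, p(167)=207890420102, p(168)=228204732751, p(169)=250438925115, p(170)=274768617130, p(171)=301384802048, p(172)=330495499613, p(173)=362326859895, p(174)=397125074750.
Final step: p(175) = p(174) + p(173) - p(170) - p(168) + p(163) + p(160) - p(153) - p(149) + p(140) + p(135) - p(124) - p(118) + p(105) + p(98) - p(83) - p(75) + p(58) + p(49) - p(30) - p(20)
= 397125074750 + 362326859895 - 274768617130 - 228204732751 + 142798995930 + 107438159466 - 54770336324 - 37027355200 + 15065878135 + 9035836076 - 2841940500 - 1482074143 + 342325709 + 150198136 - 23338469 - 8118264 + 715220 + 173525 - 5604 - 627
= 435157697830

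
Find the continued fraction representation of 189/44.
[4; 3, 2, 1, 1, 2]

Euclidean algorithm steps:
189 = 4 × 44 + 13
44 = 3 × 13 + 5
13 = 2 × 5 + 3
5 = 1 × 3 + 2
3 = 1 × 2 + 1
2 = 2 × 1 + 0
Continued fraction: [4; 3, 2, 1, 1, 2]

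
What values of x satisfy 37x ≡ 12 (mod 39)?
x ≡ 33 (mod 39)

gcd(37, 39) = 1, which divides 12, so solutions exist.
Find 37^(-1) mod 39 by the extended Euclidean algorithm:
39 = 1 × 37 + 2  ⟹  2 = (1)·39 + (-1)·37
37 = 18 × 2 + 1  ⟹  1 = (-18)·39 + (19)·37
So (19)·37 ≡ 1 (mod 39), i.e. 37^(-1) ≡ 19 (mod 39).
x ≡ 19 × 12 = 228 ≡ 33 (mod 39).
Check: 37 × 33 = 1221 ≡ 12 (mod 39).
Unique solution: x ≡ 33 (mod 39)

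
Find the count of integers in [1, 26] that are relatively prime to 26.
12

26 = 2 × 13
φ(n) = n × ∏(1 - 1/p) for each prime p dividing n
φ(26) = 26 × (1 - 1/2) × (1 - 1/13) = 12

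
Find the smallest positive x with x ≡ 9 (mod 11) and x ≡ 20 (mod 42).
20

Using Chinese Remainder Theorem:
M = 11 × 42 = 462
M1 = 42, M2 = 11
y1 = 42^(-1) mod 11 = 5
y2 = 11^(-1) mod 42 = 23
x = (9×42×5 + 20×11×23) mod 462 = 20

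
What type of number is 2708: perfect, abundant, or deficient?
deficient

Proper divisors of 2708: sum = 1 + 2 + 4 + 677 + 1354 = 2038
Since 2038 < 2708, 2708 is deficient.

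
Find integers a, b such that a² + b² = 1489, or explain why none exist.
20² + 33² (a=20, b=33)

Factorization: 1489 = 1489
By Fermat: n is sum of two squares iff every prime p ≡ 3 (mod 4) appears to even power.
All primes ≡ 3 (mod 4) appear to even power.
Search a = 0, 1, 2, … for 1489 - a² a perfect square: first hit at a = 20: 1489 - 400 = 1089 = 33².
1489 = 20² + 33² = 400 + 1089 ✓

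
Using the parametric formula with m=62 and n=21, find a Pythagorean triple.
(3403, 2604, 4285)

Euclid's formula: a = m² - n², b = 2mn, c = m² + n²
m = 62, n = 21
a = 62² - 21² = 3844 - 441 = 3403
b = 2 × 62 × 21 = 2604
c = 62² + 21² = 3844 + 441 = 4285
Verification: 3403² + 2604² = 11580409 + 6780816 = 18361225 = 4285² ✓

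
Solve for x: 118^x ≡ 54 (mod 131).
59

Baby-step giant-step with step n = ⌈√131⌉ = 12.
Baby steps 118^j mod 131 (j:value) for j=0..11: 0:1, 1:118, 2:38, 3:30, 4:3, 5:92, 6:114, 7:90, 8:9, 9:14, 10:80, 11:8.
Giant-step multiplier: 118^(-12) ≡ 118^(130-12) = 118^118 ≡ 34 (mod 131).
Giant steps γ_i = 54·34^i mod 131: γ_0=54, γ_1=2, γ_2=68, γ_3=85, γ_4=8 (in table at j=11).
x = i·n + j = 4·12 + 11 = 59.
Check: 118^59 ≡ 54 (mod 131).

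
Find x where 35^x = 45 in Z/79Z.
46

Baby-step giant-step with step n = ⌈√79⌉ = 9.
Baby steps 35^j mod 79 (j:value) for j=0..8: 0:1, 1:35, 2:40, 3:57, 4:20, 5:68, 6:10, 7:34, 8:5.
Giant-step multiplier: 35^(-9) ≡ 35^(78-9) = 35^69 ≡ 14 (mod 79).
Giant steps γ_i = 45·14^i mod 79: γ_0=45, γ_1=77, γ_2=51, γ_3=3, γ_4=42, γ_5=35 (in table at j=1).
x = i·n + j = 5·9 + 1 = 46.
Check: 35^46 ≡ 45 (mod 79).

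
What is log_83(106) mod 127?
79

Baby-step giant-step with step n = ⌈√127⌉ = 12.
Baby steps 83^j mod 127 (j:value) for j=0..11: 0:1, 1:83, 2:31, 3:33, 4:72, 5:7, 6:73, 7:90, 8:104, 9:123, 10:49, 11:3.
Giant-step multiplier: 83^(-12) ≡ 83^(126-12) = 83^114 ≡ 76 (mod 127).
Giant steps γ_i = 106·76^i mod 127: γ_0=106, γ_1=55, γ_2=116, γ_3=53, γ_4=91, γ_5=58, γ_6=90 (in table at j=7).
x = i·n + j = 6·12 + 7 = 79.
Check: 83^79 ≡ 106 (mod 127).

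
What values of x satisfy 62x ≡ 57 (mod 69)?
x ≡ 51 (mod 69)

gcd(62, 69) = 1, which divides 57, so solutions exist.
Find 62^(-1) mod 69 by the extended Euclidean algorithm:
69 = 1 × 62 + 7  ⟹  7 = (1)·69 + (-1)·62
62 = 8 × 7 + 6  ⟹  6 = (-8)·69 + (9)·62
7 = 1 × 6 + 1  ⟹  1 = (9)·69 + (-10)·62
So (-10)·62 ≡ 1 (mod 69), i.e. 62^(-1) ≡ -10 ≡ 59 (mod 69).
x ≡ 59 × 57 = 3363 ≡ 51 (mod 69).
Check: 62 × 51 = 3162 ≡ 57 (mod 69).
Unique solution: x ≡ 51 (mod 69)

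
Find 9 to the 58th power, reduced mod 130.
61

Repeated squaring. Binary of 58 = 111010.
9^1 ≡ 9 (mod 130); 9^2 ≡ 81 (mod 130); 9^4 ≡ 61 (mod 130); 9^8 ≡ 81 (mod 130); 9^16 ≡ 61 (mod 130); 9^32 ≡ 81 (mod 130)
9^58 = 9^2 × 9^8 × 9^16 × 9^32 ≡ 61 (mod 130)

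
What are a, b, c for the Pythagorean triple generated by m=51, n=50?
(101, 5100, 5101)

Euclid's formula: a = m² - n², b = 2mn, c = m² + n²
m = 51, n = 50
a = 51² - 50² = 2601 - 2500 = 101
b = 2 × 51 × 50 = 5100
c = 51² + 50² = 2601 + 2500 = 5101
Verification: 101² + 5100² = 10201 + 26010000 = 26020201 = 5101² ✓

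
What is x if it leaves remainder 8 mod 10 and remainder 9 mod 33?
108

Using Chinese Remainder Theorem:
M = 10 × 33 = 330
M1 = 33, M2 = 10
y1 = 33^(-1) mod 10 = 7
y2 = 10^(-1) mod 33 = 10
x = (8×33×7 + 9×10×10) mod 330 = 108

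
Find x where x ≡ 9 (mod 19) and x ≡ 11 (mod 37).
85

Using Chinese Remainder Theorem:
M = 19 × 37 = 703
M1 = 37, M2 = 19
y1 = 37^(-1) mod 19 = 18
y2 = 19^(-1) mod 37 = 2
x = (9×37×18 + 11×19×2) mod 703 = 85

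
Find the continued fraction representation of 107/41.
[2; 1, 1, 1, 1, 3, 2]

Euclidean algorithm steps:
107 = 2 × 41 + 25
41 = 1 × 25 + 16
25 = 1 × 16 + 9
16 = 1 × 9 + 7
9 = 1 × 7 + 2
7 = 3 × 2 + 1
2 = 2 × 1 + 0
Continued fraction: [2; 1, 1, 1, 1, 3, 2]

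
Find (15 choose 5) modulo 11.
0

Using Lucas' theorem:
Write n=15 and k=5 in base 11:
n in base 11: [1, 4]
k in base 11: [0, 5]
C(15,5) mod 11 = ∏ C(n_i, k_i) mod 11
Digit binomials (mod 11): C(1,0) = 1; C(4,5) = 0 (k_i > n_i)
Product: 1 × 0 = 0 ≡ 0 (mod 11)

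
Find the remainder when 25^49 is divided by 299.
285

Repeated squaring. Binary of 49 = 110001.
25^1 ≡ 25 (mod 299); 25^2 ≡ 27 (mod 299); 25^4 ≡ 131 (mod 299); 25^8 ≡ 118 (mod 299); 25^16 ≡ 170 (mod 299); 25^32 ≡ 196 (mod 299)
25^49 = 25^1 × 25^16 × 25^32 ≡ 285 (mod 299)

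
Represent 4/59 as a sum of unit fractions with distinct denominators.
1/15 + 1/885

Greedy algorithm:
4/59: ceiling(59/4) = 15, use 1/15
1/885: ceiling(885/1) = 885, use 1/885
Result: 4/59 = 1/15 + 1/885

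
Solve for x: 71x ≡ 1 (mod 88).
31

gcd(71, 88) = 1, so the inverse exists.
Extended Euclidean algorithm on (88, 71):
88 = 1 × 71 + 17  ⟹  17 = (1)·88 + (-1)·71
71 = 4 × 17 + 3  ⟹  3 = (-4)·88 + (5)·71
17 = 5 × 3 + 2  ⟹  2 = (21)·88 + (-26)·71
3 = 1 × 2 + 1  ⟹  1 = (-25)·88 + (31)·71
So (31)·71 ≡ 1 (mod 88), i.e. 71^(-1) ≡ 31 (mod 88).
Check: 71 × 31 = 2201 ≡ 1 (mod 88)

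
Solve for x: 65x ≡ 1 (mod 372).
269

gcd(65, 372) = 1, so the inverse exists.
Extended Euclidean algorithm on (372, 65):
372 = 5 × 65 + 47  ⟹  47 = (1)·372 + (-5)·65
65 = 1 × 47 + 18  ⟹  18 = (-1)·372 + (6)·65
47 = 2 × 18 + 11  ⟹  11 = (3)·372 + (-17)·65
18 = 1 × 11 + 7  ⟹  7 = (-4)·372 + (23)·65
11 = 1 × 7 + 4  ⟹  4 = (7)·372 + (-40)·65
7 = 1 × 4 + 3  ⟹  3 = (-11)·372 + (63)·65
4 = 1 × 3 + 1  ⟹  1 = (18)·372 + (-103)·65
So (-103)·65 ≡ 1 (mod 372), i.e. 65^(-1) ≡ -103 ≡ 269 (mod 372).
Check: 65 × 269 = 17485 ≡ 1 (mod 372)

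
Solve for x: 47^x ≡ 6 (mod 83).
21

Baby-step giant-step with step n = ⌈√83⌉ = 10.
Baby steps 47^j mod 83 (j:value) for j=0..9: 0:1, 1:47, 2:51, 3:73, 4:28, 5:71, 6:17, 7:52, 8:37, 9:79.
Giant-step multiplier: 47^(-10) ≡ 47^(82-10) = 47^72 ≡ 49 (mod 83).
Giant steps γ_i = 6·49^i mod 83: γ_0=6, γ_1=45, γ_2=47 (in table at j=1).
x = i·n + j = 2·10 + 1 = 21.
Check: 47^21 ≡ 6 (mod 83).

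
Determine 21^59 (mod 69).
30

Repeated squaring. Binary of 59 = 111011.
21^1 ≡ 21 (mod 69); 21^2 ≡ 27 (mod 69); 21^4 ≡ 39 (mod 69); 21^8 ≡ 3 (mod 69); 21^16 ≡ 9 (mod 69); 21^32 ≡ 12 (mod 69)
21^59 = 21^1 × 21^2 × 21^8 × 21^16 × 21^32 ≡ 30 (mod 69)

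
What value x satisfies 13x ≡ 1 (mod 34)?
21

gcd(13, 34) = 1, so the inverse exists.
Extended Euclidean algorithm on (34, 13):
34 = 2 × 13 + 8  ⟹  8 = (1)·34 + (-2)·13
13 = 1 × 8 + 5  ⟹  5 = (-1)·34 + (3)·13
8 = 1 × 5 + 3  ⟹  3 = (2)·34 + (-5)·13
5 = 1 × 3 + 2  ⟹  2 = (-3)·34 + (8)·13
3 = 1 × 2 + 1  ⟹  1 = (5)·34 + (-13)·13
So (-13)·13 ≡ 1 (mod 34), i.e. 13^(-1) ≡ -13 ≡ 21 (mod 34).
Check: 13 × 21 = 273 ≡ 1 (mod 34)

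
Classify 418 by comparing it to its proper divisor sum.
deficient

Proper divisors of 418: sum = 1 + 2 + 11 + 19 + 22 + 38 + 209 = 302
Since 302 < 418, 418 is deficient.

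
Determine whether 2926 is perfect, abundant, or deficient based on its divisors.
deficient

Proper divisors of 2926: sum = 1 + 2 + 7 + 11 + 14 + 19 + 22 + 38 + 77 + 133 + 154 + 209 + 266 + 418 + 1463 = 2834
Since 2834 < 2926, 2926 is deficient.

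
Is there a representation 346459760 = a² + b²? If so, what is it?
Not possible

Factorization: 346459760 = 2^4 × 5 × 163^3
By Fermat: n is sum of two squares iff every prime p ≡ 3 (mod 4) appears to even power.
Prime(s) ≡ 3 (mod 4) with odd exponent: [(163, 3)]
Therefore 346459760 cannot be expressed as a² + b².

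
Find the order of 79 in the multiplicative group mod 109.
108

109 is prime, so ord(79) divides φ(109) = 108.
Divisors of 108: 1, 2, 3, 4, 6, 9, 12, 18, 27, 36, 54, 108.
Repeated squaring: 79^1 ≡ 79, 79^2 ≡ 28, 79^4 ≡ 21, 79^8 ≡ 5, 79^16 ≡ 25, 79^32 ≡ 80, 79^64 ≡ 78 (mod 109).
Test 79^d mod 109 for each divisor d in increasing order:
79^1 ≡ 79
79^2 ≡ 28
79^3 = 79^2·79^1 ≡ 32
79^4 ≡ 21
79^6 = 79^4·79^2 ≡ 43
79^9 = 79^8·79^1 ≡ 68
79^12 = 79^8·79^4 ≡ 105
79^18 = 79^16·79^2 ≡ 46
79^27 = 79^16·79^8·79^2·79^1 ≡ 76
79^36 = 79^32·79^4 ≡ 45
79^54 = 79^32·79^16·79^4·79^2 ≡ 108
79^108 = 79^64·79^32·79^8·79^4 ≡ 1  ← first divisor giving 1
The order is 108.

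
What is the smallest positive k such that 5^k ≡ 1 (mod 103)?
102

103 is prime, so ord(5) divides φ(103) = 102.
Divisors of 102: 1, 2, 3, 6, 17, 34, 51, 102.
Repeated squaring: 5^1 ≡ 5, 5^2 ≡ 25, 5^4 ≡ 7, 5^8 ≡ 49, 5^16 ≡ 32, 5^32 ≡ 97, 5^64 ≡ 36 (mod 103).
Test 5^d mod 103 for each divisor d in increasing order:
5^1 ≡ 5
5^2 ≡ 25
5^3 = 5^2·5^1 ≡ 22
5^6 = 5^4·5^2 ≡ 72
5^17 = 5^16·5^1 ≡ 57
5^34 = 5^32·5^2 ≡ 56
5^51 = 5^32·5^16·5^2·5^1 ≡ 102
5^102 = 5^64·5^32·5^4·5^2 ≡ 1  ← first divisor giving 1
The order is 102.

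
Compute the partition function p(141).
16670689208

p(n) counts ways to write n as a sum of positive integers (order ignored).
Euler's pentagonal recurrence: p(k) = p(k-1) + p(k-2) - p(k-5) - p(k-7) + p(k-12) + p(k-15) - ... (offsets j(3j∓1)/2, signs ++--, p(0)=1, p(<0)=0).
DP table for k = 0..140: p(0)=1, p(1)=1, p(2)=2, p(3)=3, p(4)=5, p(5)=7, p(6)=11, p(7)=15, p(8)=22, p(9)=30, p(10)=42, p(11)=56, p(12)=77, p(13)=101, p(14)=135, p(15)=176, p(16)=231, p(17)=297, p(18)=385, p(19)=490, p(20)=627, p(21)=792, p(22)=1002, p(23)=1255, p(24)=1575, p(25)=1958, p(26)=2436, p(27)=3010, p(28)=3718, p(29)=4565, p(30)=5604, p(31)=6842, p(32)=8349, p(33)=10143, p(34)=12310, p(35)=14883, p(36)=17977, p(37)=21637, p(38)=26015, p(39)=31185, p(40)=37338, p(41)=44583, p(42)=53174, p(43)=63261, p(44)=75175, p(45)=89134, p(46)=105558, p(47)=124754, p(48)=147273, p(49)=173525, p(50)=204226, p(51)=239943, p(52)=281589, p(53)=329931, p(54)=386155, p(55)=451276, p(56)=526823, p(57)=614154, p(58)=715220, p(59)=831820, p(60)=966467, p(61)=1121505, p(62)=1300156, p(63)=1505499, p(64)=1741630, p(65)=2012558, p(66)=2323520, p(67)=2679689, p(68)=3087735, p(69)=3554345, p(70)=4087968, p(71)=4697205, p(72)=5392783, p(73)=6185689, p(74)=7089500, p(75)=8118264, p(76)=9289091, p(77)=10619863, p(78)=12132164, p(79)=13848650, p(80)=15796476, p(81)=18004327, p(82)=20506255, p(83)=23338469, p(84)=26543660, p(85)=30167357, p(86)=34262962, p(87)=38887673, p(88)=44108109, p(89)=49995925, p(90)=56634173, p(91)=64112359, p(92)=72533807, p(93)=82010177, p(94)=92669720, p(95)=104651419, p(96)=118114304, p(97)=133230930, p(98)=150198136, p(99)=169229875, p(100)=190569292, p(101)=214481126, p(102)=241265379, p(103)=271248950, p(104)=304801365, p(105)=342325709, p(106)=384276336, p(107)=431149389, p(108)=483502844, p(109)=541946240, p(110)=607163746, p(111)=679903203, p(112)=761002156, p(113)=851376628, p(114)=952050665, p(115)=1064144451, p(116)=1188908248, p(117)=1327710076, p(118)=1482074143, p(119)=1653668665, p(120)=1844349560, p(121)=2056148051, p(122)=2291320912, p(123)=2552338241, p(124)=2841940500, p(125)=3163127352, p(126)=3519222692, p(127)=3913864295, p(128)=4351078600, p(129)=4835271870, p(130)=5371315400, p(131)=5964539504, p(132)=6620830889, p(133)=7346629512, p(134)=8149040695, p(135)=9035836076, p(136)=10015581680, p(137)=11097645016, p(138)=12292341831, p(139)=13610949895, p(140)=15065878135.
Final step: p(141) = p(140) + p(139) - p(136) - p(134) + p(129) + p(126) - p(119) - p(115) + p(106) + p(101) - p(90) - p(84) + p(71) + p(64) - p(49) - p(41) + p(24) + p(15)
= 15065878135 + 13610949895 - 10015581680 - 8149040695 + 4835271870 + 3519222692 - 1653668665 - 1064144451 + 384276336 + 214481126 - 56634173 - 26543660 + 4697205 + 1741630 - 173525 - 44583 + 1575 + 176
= 16670689208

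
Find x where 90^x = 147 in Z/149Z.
13

Baby-step giant-step with step n = ⌈√149⌉ = 13.
Baby steps 90^j mod 149 (j:value) for j=0..12: 0:1, 1:90, 2:54, 3:92, 4:85, 5:51, 6:120, 7:72, 8:73, 9:14, 10:68, 11:11, 12:96.
Giant-step multiplier: 90^(-13) ≡ 90^(148-13) = 90^135 ≡ 74 (mod 149).
Giant steps γ_i = 147·74^i mod 149: γ_0=147, γ_1=1 (in table at j=0).
x = i·n + j = 1·13 + 0 = 13.
Check: 90^13 ≡ 147 (mod 149).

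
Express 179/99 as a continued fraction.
[1; 1, 4, 4, 1, 3]

Euclidean algorithm steps:
179 = 1 × 99 + 80
99 = 1 × 80 + 19
80 = 4 × 19 + 4
19 = 4 × 4 + 3
4 = 1 × 3 + 1
3 = 3 × 1 + 0
Continued fraction: [1; 1, 4, 4, 1, 3]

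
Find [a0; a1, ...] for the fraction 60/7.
[8; 1, 1, 3]

Euclidean algorithm steps:
60 = 8 × 7 + 4
7 = 1 × 4 + 3
4 = 1 × 3 + 1
3 = 3 × 1 + 0
Continued fraction: [8; 1, 1, 3]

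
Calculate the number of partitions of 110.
607163746

p(n) counts ways to write n as a sum of positive integers (order ignored).
Euler's pentagonal recurrence: p(k) = p(k-1) + p(k-2) - p(k-5) - p(k-7) + p(k-12) + p(k-15) - ... (offsets j(3j∓1)/2, signs ++--, p(0)=1, p(<0)=0).
DP table for k = 0..109: p(0)=1, p(1)=1, p(2)=2, p(3)=3, p(4)=5, p(5)=7, p(6)=11, p(7)=15, p(8)=22, p(9)=30, p(10)=42, p(11)=56, p(12)=77, p(13)=101, p(14)=135, p(15)=176, p(16)=231, p(17)=297, p(18)=385, p(19)=490, p(20)=627, p(21)=792, p(22)=1002, p(23)=1255, p(24)=1575, p(25)=1958, p(26)=2436, p(27)=3010, p(28)=3718, p(29)=4565, p(30)=5604, p(31)=6842, p(32)=8349, p(33)=10143, p(34)=12310, p(35)=14883, p(36)=17977, p(37)=21637, p(38)=26015, p(39)=31185, p(40)=37338, p(41)=44583, p(42)=53174, p(43)=63261, p(44)=75175, p(45)=89134, p(46)=105558, p(47)=124754, p(48)=147273, p(49)=173525, p(50)=204226, p(51)=239943, p(52)=281589, p(53)=329931, p(54)=386155, p(55)=451276, p(56)=526823, p(57)=614154, p(58)=715220, p(59)=831820, p(60)=966467, p(61)=1121505, p(62)=1300156, p(63)=1505499, p(64)=1741630, p(65)=2012558, p(66)=2323520, p(67)=2679689, p(68)=3087735, p(69)=3554345, p(70)=4087968, p(71)=4697205, p(72)=5392783, p(73)=6185689, p(74)=7089500, p(75)=8118264, p(76)=9289091, p(77)=10619863, p(78)=12132164, p(79)=13848650, p(80)=15796476, p(81)=18004327, p(82)=20506255, p(83)=23338469, p(84)=26543660, p(85)=30167357, p(86)=34262962, p(87)=38887673, p(88)=44108109, p(89)=49995925, p(90)=56634173, p(91)=64112359, p(92)=72533807, p(93)=82010177, p(94)=92669720, p(95)=104651419, p(96)=118114304, p(97)=133230930, p(98)=150198136, p(99)=169229875, p(100)=190569292, p(101)=214481126, p(102)=241265379, p(103)=271248950, p(104)=304801365, p(105)=342325709, p(106)=384276336, p(107)=431149389, p(108)=483502844, p(109)=541946240.
Final step: p(110) = p(109) + p(108) - p(105) - p(103) + p(98) + p(95) - p(88) - p(84) + p(75) + p(70) - p(59) - p(53) + p(40) + p(33) - p(18) - p(10)
= 541946240 + 483502844 - 342325709 - 271248950 + 150198136 + 104651419 - 44108109 - 26543660 + 8118264 + 4087968 - 831820 - 329931 + 37338 + 10143 - 385 - 42
= 607163746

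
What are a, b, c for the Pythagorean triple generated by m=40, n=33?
(511, 2640, 2689)

Euclid's formula: a = m² - n², b = 2mn, c = m² + n²
m = 40, n = 33
a = 40² - 33² = 1600 - 1089 = 511
b = 2 × 40 × 33 = 2640
c = 40² + 33² = 1600 + 1089 = 2689
Verification: 511² + 2640² = 261121 + 6969600 = 7230721 = 2689² ✓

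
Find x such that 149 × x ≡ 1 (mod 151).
75

gcd(149, 151) = 1, so the inverse exists.
Extended Euclidean algorithm on (151, 149):
151 = 1 × 149 + 2  ⟹  2 = (1)·151 + (-1)·149
149 = 74 × 2 + 1  ⟹  1 = (-74)·151 + (75)·149
So (75)·149 ≡ 1 (mod 151), i.e. 149^(-1) ≡ 75 (mod 151).
Check: 149 × 75 = 11175 ≡ 1 (mod 151)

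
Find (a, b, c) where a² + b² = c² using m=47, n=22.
(1725, 2068, 2693)

Euclid's formula: a = m² - n², b = 2mn, c = m² + n²
m = 47, n = 22
a = 47² - 22² = 2209 - 484 = 1725
b = 2 × 47 × 22 = 2068
c = 47² + 22² = 2209 + 484 = 2693
Verification: 1725² + 2068² = 2975625 + 4276624 = 7252249 = 2693² ✓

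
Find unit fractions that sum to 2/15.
1/8 + 1/120

Greedy algorithm:
2/15: ceiling(15/2) = 8, use 1/8
1/120: ceiling(120/1) = 120, use 1/120
Result: 2/15 = 1/8 + 1/120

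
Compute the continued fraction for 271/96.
[2; 1, 4, 1, 1, 1, 5]

Euclidean algorithm steps:
271 = 2 × 96 + 79
96 = 1 × 79 + 17
79 = 4 × 17 + 11
17 = 1 × 11 + 6
11 = 1 × 6 + 5
6 = 1 × 5 + 1
5 = 5 × 1 + 0
Continued fraction: [2; 1, 4, 1, 1, 1, 5]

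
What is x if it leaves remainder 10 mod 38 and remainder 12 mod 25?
162

Using Chinese Remainder Theorem:
M = 38 × 25 = 950
M1 = 25, M2 = 38
y1 = 25^(-1) mod 38 = 35
y2 = 38^(-1) mod 25 = 2
x = (10×25×35 + 12×38×2) mod 950 = 162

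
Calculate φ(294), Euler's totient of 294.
84

294 = 2 × 3 × 7^2
φ(n) = n × ∏(1 - 1/p) for each prime p dividing n
φ(294) = 294 × (1 - 1/2) × (1 - 1/3) × (1 - 1/7) = 84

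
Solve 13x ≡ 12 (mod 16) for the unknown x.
x ≡ 12 (mod 16)

gcd(13, 16) = 1, which divides 12, so solutions exist.
Find 13^(-1) mod 16 by the extended Euclidean algorithm:
16 = 1 × 13 + 3  ⟹  3 = (1)·16 + (-1)·13
13 = 4 × 3 + 1  ⟹  1 = (-4)·16 + (5)·13
So (5)·13 ≡ 1 (mod 16), i.e. 13^(-1) ≡ 5 (mod 16).
x ≡ 5 × 12 = 60 ≡ 12 (mod 16).
Check: 13 × 12 = 156 ≡ 12 (mod 16).
Unique solution: x ≡ 12 (mod 16)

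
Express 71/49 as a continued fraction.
[1; 2, 4, 2, 2]

Euclidean algorithm steps:
71 = 1 × 49 + 22
49 = 2 × 22 + 5
22 = 4 × 5 + 2
5 = 2 × 2 + 1
2 = 2 × 1 + 0
Continued fraction: [1; 2, 4, 2, 2]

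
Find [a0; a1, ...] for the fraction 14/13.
[1; 13]

Euclidean algorithm steps:
14 = 1 × 13 + 1
13 = 13 × 1 + 0
Continued fraction: [1; 13]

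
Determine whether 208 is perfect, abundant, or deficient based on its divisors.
abundant

Proper divisors of 208: sum = 1 + 2 + 4 + 8 + 13 + 16 + 26 + 52 + 104 = 226
Since 226 > 208, 208 is abundant.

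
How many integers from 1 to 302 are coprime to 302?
150

302 = 2 × 151
φ(n) = n × ∏(1 - 1/p) for each prime p dividing n
φ(302) = 302 × (1 - 1/2) × (1 - 1/151) = 150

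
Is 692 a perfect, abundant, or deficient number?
deficient

Proper divisors of 692: sum = 1 + 2 + 4 + 173 + 346 = 526
Since 526 < 692, 692 is deficient.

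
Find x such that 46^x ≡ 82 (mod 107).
73

Baby-step giant-step with step n = ⌈√107⌉ = 11.
Baby steps 46^j mod 107 (j:value) for j=0..10: 0:1, 1:46, 2:83, 3:73, 4:41, 5:67, 6:86, 7:104, 8:76, 9:72, 10:102.
Giant-step multiplier: 46^(-11) ≡ 46^(106-11) = 46^95 ≡ 20 (mod 107).
Giant steps γ_i = 82·20^i mod 107: γ_0=82, γ_1=35, γ_2=58, γ_3=90, γ_4=88, γ_5=48, γ_6=104 (in table at j=7).
x = i·n + j = 6·11 + 7 = 73.
Check: 46^73 ≡ 82 (mod 107).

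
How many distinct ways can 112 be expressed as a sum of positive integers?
761002156

p(n) counts ways to write n as a sum of positive integers (order ignored).
Euler's pentagonal recurrence: p(k) = p(k-1) + p(k-2) - p(k-5) - p(k-7) + p(k-12) + p(k-15) - ... (offsets j(3j∓1)/2, signs ++--, p(0)=1, p(<0)=0).
DP table for k = 0..111: p(0)=1, p(1)=1, p(2)=2, p(3)=3, p(4)=5, p(5)=7, p(6)=11, p(7)=15, p(8)=22, p(9)=30, p(10)=42, p(11)=56, p(12)=77, p(13)=101, p(14)=135, p(15)=176, p(16)=231, p(17)=297, p(18)=385, p(19)=490, p(20)=627, p(21)=792, p(22)=1002, p(23)=1255, p(24)=1575, p(25)=1958, p(26)=2436, p(27)=3010, p(28)=3718, p(29)=4565, p(30)=5604, p(31)=6842, p(32)=8349, p(33)=10143, p(34)=12310, p(35)=14883, p(36)=17977, p(37)=21637, p(38)=26015, p(39)=31185, p(40)=37338, p(41)=44583, p(42)=53174, p(43)=63261, p(44)=75175, p(45)=89134, p(46)=105558, p(47)=124754, p(48)=147273, p(49)=173525, p(50)=204226, p(51)=239943, p(52)=281589, p(53)=329931, p(54)=386155, p(55)=451276, p(56)=526823, p(57)=614154, p(58)=715220, p(59)=831820, p(60)=966467, p(61)=1121505, p(62)=1300156, p(63)=1505499, p(64)=1741630, p(65)=2012558, p(66)=2323520, p(67)=2679689, p(68)=3087735, p(69)=3554345, p(70)=4087968, p(71)=4697205, p(72)=5392783, p(73)=6185689, p(74)=7089500, p(75)=8118264, p(76)=9289091, p(77)=10619863, p(78)=12132164, p(79)=13848650, p(80)=15796476, p(81)=18004327, p(82)=20506255, p(83)=23338469, p(84)=26543660, p(85)=30167357, p(86)=34262962, p(87)=38887673, p(88)=44108109, p(89)=49995925, p(90)=56634173, p(91)=64112359, p(92)=72533807, p(93)=82010177, p(94)=92669720, p(95)=104651419, p(96)=118114304, p(97)=133230930, p(98)=150198136, p(99)=169229875, p(100)=190569292, p(101)=214481126, p(102)=241265379, p(103)=271248950, p(104)=304801365, p(105)=342325709, p(106)=384276336, p(107)=431149389, p(108)=483502844, p(109)=541946240, p(110)=607163746, p(111)=679903203.
Final step: p(112) = p(111) + p(110) - p(107) - p(105) + p(100) + p(97) - p(90) - p(86) + p(77) + p(72) - p(61) - p(55) + p(42) + p(35) - p(20) - p(12)
= 679903203 + 607163746 - 431149389 - 342325709 + 190569292 + 133230930 - 56634173 - 34262962 + 10619863 + 5392783 - 1121505 - 451276 + 53174 + 14883 - 627 - 77
= 761002156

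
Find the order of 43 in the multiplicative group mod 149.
148

149 is prime, so ord(43) divides φ(149) = 148.
Divisors of 148: 1, 2, 4, 37, 74, 148.
Repeated squaring: 43^1 ≡ 43, 43^2 ≡ 61, 43^4 ≡ 145, 43^8 ≡ 16, 43^16 ≡ 107, 43^32 ≡ 125, 43^64 ≡ 129, 43^128 ≡ 102 (mod 149).
Test 43^d mod 149 for each divisor d in increasing order:
43^1 ≡ 43
43^2 ≡ 61
43^4 ≡ 145
43^37 = 43^32·43^4·43^1 ≡ 105
43^74 = 43^64·43^8·43^2 ≡ 148
43^148 = 43^128·43^16·43^4 ≡ 1  ← first divisor giving 1
The order is 148.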